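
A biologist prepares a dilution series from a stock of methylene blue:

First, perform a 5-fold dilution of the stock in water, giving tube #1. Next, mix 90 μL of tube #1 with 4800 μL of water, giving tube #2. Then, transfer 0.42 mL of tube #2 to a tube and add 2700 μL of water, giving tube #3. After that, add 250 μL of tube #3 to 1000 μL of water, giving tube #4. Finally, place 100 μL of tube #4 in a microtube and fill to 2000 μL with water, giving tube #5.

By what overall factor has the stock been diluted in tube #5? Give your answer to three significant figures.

Step 1: 5-fold → factor 5
Step 2: 90 μL + 4800 μL = 4890 μL total → factor 4890/90 = 54.333
Step 3: 0.42 mL + 2700 μL = 3.12 mL total → factor 3.12/0.42 = 7.4286
Step 4: 250 μL + 1000 μL = 1250 μL total → factor 1250/250 = 5
Step 5: 100 μL brought to 2000 μL → factor 2000/100 = 20
Overall dilution factor = 5 × 54.333 × 7.4286 × 5 × 20 = 2.0181 × 10^5

2.02 × 10^5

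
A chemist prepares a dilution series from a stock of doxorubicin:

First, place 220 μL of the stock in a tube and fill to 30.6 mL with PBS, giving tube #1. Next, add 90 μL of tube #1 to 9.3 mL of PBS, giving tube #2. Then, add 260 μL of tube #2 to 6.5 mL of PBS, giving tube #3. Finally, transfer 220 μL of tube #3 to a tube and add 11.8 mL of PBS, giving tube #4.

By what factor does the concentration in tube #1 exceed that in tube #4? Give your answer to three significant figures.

1.48 × 10^5

Step 1: 220 μL brought to 30.6 mL → factor 30600/220 = 139.09
Step 2: 90 μL + 9.3 mL = 9390 μL total → factor 9390/90 = 104.33
Step 3: 260 μL + 6.5 mL = 6760 μL total → factor 6760/260 = 26
Step 4: 220 μL + 11.8 mL = 12020 μL total → factor 12020/220 = 54.636
Dilution factor to tube #1 = 139.09; to tube #4 = 2.0615 × 10^7
[tube #1]/[tube #4] = (factor to tube #4)/(factor to tube #1) = 2.0615 × 10^7/139.09 = 1.48 × 10^5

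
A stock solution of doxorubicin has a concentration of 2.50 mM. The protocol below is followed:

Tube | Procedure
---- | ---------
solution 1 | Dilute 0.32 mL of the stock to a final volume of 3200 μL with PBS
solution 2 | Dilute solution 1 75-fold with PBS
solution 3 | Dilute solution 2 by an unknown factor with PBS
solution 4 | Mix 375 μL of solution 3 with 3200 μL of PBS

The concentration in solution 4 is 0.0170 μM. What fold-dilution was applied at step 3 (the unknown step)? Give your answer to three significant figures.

Step 1: 0.32 mL brought to 3200 μL → factor 3.2/0.32 = 10
Step 2: 75-fold → factor 75
Step 3: unknown factor x
Step 4: 375 μL + 3200 μL = 3575 μL total → factor 3575/375 = 9.5333
Product of known-step factors = 7150
Overall factor = 2.50 mM / (0.0170 μM) = 1.4706 × 10^5
x = 1.4706 × 10^5 / 7150 = 20.6

20.6-fold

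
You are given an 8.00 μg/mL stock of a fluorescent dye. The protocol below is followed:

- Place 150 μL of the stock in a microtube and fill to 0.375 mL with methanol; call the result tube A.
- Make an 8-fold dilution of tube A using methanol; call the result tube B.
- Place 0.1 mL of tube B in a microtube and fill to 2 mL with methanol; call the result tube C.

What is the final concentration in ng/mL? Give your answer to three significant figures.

20.0 ng/mL

Step 1: 150 μL brought to 0.375 mL → factor 375/150 = 2.5
Step 2: 8-fold → factor 8
Step 3: 0.1 mL brought to 2 mL → factor 2/0.1 = 20
Overall dilution factor = 2.5 × 8 × 20 = 400
Final = 8.00 μg/mL / 400 = 0.02000 μg/mL = 20.0 ng/mL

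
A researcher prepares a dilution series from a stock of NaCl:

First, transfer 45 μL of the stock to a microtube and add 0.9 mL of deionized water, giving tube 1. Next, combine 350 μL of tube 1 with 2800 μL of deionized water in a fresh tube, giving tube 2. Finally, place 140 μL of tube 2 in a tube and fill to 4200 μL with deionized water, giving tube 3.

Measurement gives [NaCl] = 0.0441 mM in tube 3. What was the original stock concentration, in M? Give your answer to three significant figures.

0.250 M

Step 1: 45 μL + 0.9 mL = 945 μL total → factor 945/45 = 21
Step 2: 350 μL + 2800 μL = 3150 μL total → factor 3150/350 = 9
Step 3: 140 μL brought to 4200 μL → factor 4200/140 = 30
Overall dilution factor = 21 × 9 × 30 = 5670
Stock = 0.0441 mM × 5670 = 250.0 mM = 0.250 M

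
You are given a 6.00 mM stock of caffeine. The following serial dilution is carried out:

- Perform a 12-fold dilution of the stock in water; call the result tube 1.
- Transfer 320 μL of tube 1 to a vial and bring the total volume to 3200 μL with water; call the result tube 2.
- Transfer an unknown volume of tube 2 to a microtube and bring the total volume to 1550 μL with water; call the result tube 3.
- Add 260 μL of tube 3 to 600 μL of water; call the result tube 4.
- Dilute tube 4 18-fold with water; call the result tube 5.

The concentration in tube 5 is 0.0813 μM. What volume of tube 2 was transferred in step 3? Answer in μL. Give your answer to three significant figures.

Step 1: 12-fold → factor 12
Step 2: 320 μL brought to 3200 μL → factor 3200/320 = 10
Step 3: v brought to 1550 μL → factor = 1550 μL/v
Step 4: 260 μL + 600 μL = 860 μL total → factor 860/260 = 3.3077
Step 5: 18-fold → factor 18
Product of known-step factors = 7144.6
Overall factor = 6.00 mM / (0.0813 μM) = 73801
Step-3 factor = 73801 / 7144.6 = 10.33
v = 1550 μL / 10.33 = 150 μL

150 μL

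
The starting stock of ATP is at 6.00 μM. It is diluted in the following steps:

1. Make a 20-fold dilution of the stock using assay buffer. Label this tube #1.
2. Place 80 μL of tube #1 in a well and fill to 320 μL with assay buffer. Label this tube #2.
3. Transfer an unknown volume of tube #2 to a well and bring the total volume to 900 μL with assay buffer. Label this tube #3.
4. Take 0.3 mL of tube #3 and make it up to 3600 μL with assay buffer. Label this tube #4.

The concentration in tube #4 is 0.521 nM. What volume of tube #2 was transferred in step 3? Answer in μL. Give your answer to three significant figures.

Step 1: 20-fold → factor 20
Step 2: 80 μL brought to 320 μL → factor 320/80 = 4
Step 3: v brought to 900 μL → factor = 900 μL/v
Step 4: 0.3 mL brought to 3600 μL → factor 3.6/0.3 = 12
Product of known-step factors = 960
Overall factor = 6.00 μM / (0.521 nM) = 11516
Step-3 factor = 11516 / 960 = 11.996
v = 900 μL / 11.996 = 75.0 μL

75.0 μL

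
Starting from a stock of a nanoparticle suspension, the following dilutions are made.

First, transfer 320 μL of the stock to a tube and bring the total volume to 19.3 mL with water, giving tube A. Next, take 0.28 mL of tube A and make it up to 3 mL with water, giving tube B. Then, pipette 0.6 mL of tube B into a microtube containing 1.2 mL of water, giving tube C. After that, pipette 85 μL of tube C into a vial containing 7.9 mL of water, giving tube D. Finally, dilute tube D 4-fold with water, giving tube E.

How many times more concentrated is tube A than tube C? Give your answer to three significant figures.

32.1

Step 1: 320 μL brought to 19.3 mL → factor 19300/320 = 60.312
Step 2: 0.28 mL brought to 3 mL → factor 3/0.28 = 10.714
Step 3: 0.6 mL + 1.2 mL = 1.8 mL total → factor 1.8/0.6 = 3
Dilution factor to tube A = 60.312; to tube C = 1938.6
[tube A]/[tube C] = (factor to tube C)/(factor to tube A) = 1938.6/60.312 = 32.1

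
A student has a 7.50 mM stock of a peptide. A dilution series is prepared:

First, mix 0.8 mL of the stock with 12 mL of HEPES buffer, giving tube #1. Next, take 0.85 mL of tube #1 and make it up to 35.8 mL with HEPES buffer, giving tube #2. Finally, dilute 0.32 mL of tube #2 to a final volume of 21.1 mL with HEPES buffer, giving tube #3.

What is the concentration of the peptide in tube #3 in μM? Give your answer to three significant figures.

Step 1: 0.8 mL + 12 mL = 12.8 mL total → factor 12.8/0.8 = 16
Step 2: 0.85 mL brought to 35.8 mL → factor 35.8/0.85 = 42.118
Step 3: 0.32 mL brought to 21.1 mL → factor 21.1/0.32 = 65.938
Overall dilution factor = 16 × 42.118 × 65.938 = 44434
Final = 7.50 mM / 44434 = 0.0001688 mM = 0.169 μM

0.169 μM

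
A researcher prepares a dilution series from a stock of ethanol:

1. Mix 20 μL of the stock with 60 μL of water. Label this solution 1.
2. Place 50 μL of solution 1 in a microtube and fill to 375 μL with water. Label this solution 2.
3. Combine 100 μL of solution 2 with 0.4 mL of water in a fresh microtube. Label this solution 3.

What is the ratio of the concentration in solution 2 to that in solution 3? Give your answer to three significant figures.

Step 1: 20 μL + 60 μL = 80 μL total → factor 80/20 = 4
Step 2: 50 μL brought to 375 μL → factor 375/50 = 7.5
Step 3: 100 μL + 0.4 mL = 500 μL total → factor 500/100 = 5
Dilution factor to solution 2 = 30; to solution 3 = 150
[solution 2]/[solution 3] = (factor to solution 3)/(factor to solution 2) = 150/30 = 5.00

5.00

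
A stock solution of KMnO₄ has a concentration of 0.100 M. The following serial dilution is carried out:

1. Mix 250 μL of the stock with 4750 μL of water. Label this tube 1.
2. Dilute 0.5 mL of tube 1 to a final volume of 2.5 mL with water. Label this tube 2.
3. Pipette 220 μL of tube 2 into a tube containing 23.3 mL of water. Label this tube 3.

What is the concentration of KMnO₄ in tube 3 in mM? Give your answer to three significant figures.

0.00935 mM

Step 1: 250 μL + 4750 μL = 5000 μL total → factor 5000/250 = 20
Step 2: 0.5 mL brought to 2.5 mL → factor 2.5/0.5 = 5
Step 3: 220 μL + 23.3 mL = 23520 μL total → factor 23520/220 = 106.91
Overall dilution factor = 20 × 5 × 106.91 = 10691
Final = 0.100 M / 10691 = 9.354 × 10^-6 M = 0.00935 mM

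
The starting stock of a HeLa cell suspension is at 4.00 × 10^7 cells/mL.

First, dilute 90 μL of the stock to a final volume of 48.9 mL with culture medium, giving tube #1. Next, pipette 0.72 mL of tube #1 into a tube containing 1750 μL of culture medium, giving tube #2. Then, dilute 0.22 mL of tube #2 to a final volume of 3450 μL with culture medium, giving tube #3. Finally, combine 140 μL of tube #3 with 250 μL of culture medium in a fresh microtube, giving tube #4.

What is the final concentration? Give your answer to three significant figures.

Step 1: 90 μL brought to 48.9 mL → factor 48900/90 = 543.33
Step 2: 0.72 mL + 1750 μL = 2.47 mL total → factor 2.47/0.72 = 3.4306
Step 3: 0.22 mL brought to 3450 μL → factor 3.45/0.22 = 15.682
Step 4: 140 μL + 250 μL = 390 μL total → factor 390/140 = 2.7857
Overall dilution factor = 543.33 × 3.4306 × 15.682 × 2.7857 = 81426
Final = 4.00 × 10^7 cells/mL / 81426 = 491 cells/mL

491 cells/mL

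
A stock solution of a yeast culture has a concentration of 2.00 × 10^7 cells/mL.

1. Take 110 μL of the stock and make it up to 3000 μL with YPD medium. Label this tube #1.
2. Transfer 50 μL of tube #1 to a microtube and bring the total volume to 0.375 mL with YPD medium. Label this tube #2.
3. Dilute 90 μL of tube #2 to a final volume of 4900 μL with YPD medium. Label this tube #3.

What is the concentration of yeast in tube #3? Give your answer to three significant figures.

1.80 × 10^3 cells/mL

Step 1: 110 μL brought to 3000 μL → factor 3000/110 = 27.273
Step 2: 50 μL brought to 0.375 mL → factor 375/50 = 7.5
Step 3: 90 μL brought to 4900 μL → factor 4900/90 = 54.444
Overall dilution factor = 27.273 × 7.5 × 54.444 = 11136
Final = 2.00 × 10^7 cells/mL / 11136 = 1.80 × 10^3 cells/mL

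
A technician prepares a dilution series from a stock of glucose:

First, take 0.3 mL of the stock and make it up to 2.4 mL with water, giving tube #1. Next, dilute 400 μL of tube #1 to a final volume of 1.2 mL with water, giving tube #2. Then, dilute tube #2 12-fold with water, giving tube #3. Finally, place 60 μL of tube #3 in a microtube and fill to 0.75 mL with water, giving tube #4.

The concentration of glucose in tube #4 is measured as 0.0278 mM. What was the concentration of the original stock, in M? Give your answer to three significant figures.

0.100 M

Step 1: 0.3 mL brought to 2.4 mL → factor 2.4/0.3 = 8
Step 2: 400 μL brought to 1.2 mL → factor 1200/400 = 3
Step 3: 12-fold → factor 12
Step 4: 60 μL brought to 0.75 mL → factor 750/60 = 12.5
Overall dilution factor = 8 × 3 × 12 × 12.5 = 3600
Stock = 0.0278 mM × 3600 = 100.1 mM = 0.100 M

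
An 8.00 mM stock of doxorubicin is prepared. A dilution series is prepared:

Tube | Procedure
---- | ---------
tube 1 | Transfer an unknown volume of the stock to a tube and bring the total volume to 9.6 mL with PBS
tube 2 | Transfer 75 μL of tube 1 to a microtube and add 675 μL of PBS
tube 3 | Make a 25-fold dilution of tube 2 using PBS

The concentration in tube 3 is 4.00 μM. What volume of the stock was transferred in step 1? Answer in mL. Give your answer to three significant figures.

1.20 mL

Step 1: v brought to 9.6 mL → factor = 9.6 mL/v
Step 2: 75 μL + 675 μL = 750 μL total → factor 750/75 = 10
Step 3: 25-fold → factor 25
Product of known-step factors = 250
Overall factor = 8.00 mM / (4.00 μM) = 2000
Step-1 factor = 2000 / 250 = 8
v = 9.6 mL / 8 = 1.20 mL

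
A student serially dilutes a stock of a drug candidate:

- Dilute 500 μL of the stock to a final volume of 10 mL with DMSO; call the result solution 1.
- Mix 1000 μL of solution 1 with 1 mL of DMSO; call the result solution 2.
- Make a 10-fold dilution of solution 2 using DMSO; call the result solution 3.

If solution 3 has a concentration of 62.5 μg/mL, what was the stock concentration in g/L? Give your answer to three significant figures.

Step 1: 500 μL brought to 10 mL → factor 10000/500 = 20
Step 2: 1000 μL + 1 mL = 2000 μL total → factor 2000/1000 = 2
Step 3: 10-fold → factor 10
Overall dilution factor = 20 × 2 × 10 = 400
Stock = 62.5 μg/mL × 400 = 2.500 × 10^4 μg/mL = 25.0 g/L

25.0 g/L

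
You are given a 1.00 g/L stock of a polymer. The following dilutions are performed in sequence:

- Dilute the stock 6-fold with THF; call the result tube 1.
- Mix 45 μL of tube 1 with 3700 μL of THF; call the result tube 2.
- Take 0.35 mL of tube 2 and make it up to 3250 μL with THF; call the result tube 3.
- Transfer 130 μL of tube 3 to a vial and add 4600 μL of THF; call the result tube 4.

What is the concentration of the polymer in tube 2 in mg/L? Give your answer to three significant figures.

Step 1: 6-fold → factor 6
Step 2: 45 μL + 3700 μL = 3745 μL total → factor 3745/45 = 83.222
Dilution factor through tube 2 = 6 × 83.222 = 499.33
[tube 2] = 1.00 g/L / 499.33 = 0.002003 g/L = 2.00 mg/L

2.00 mg/L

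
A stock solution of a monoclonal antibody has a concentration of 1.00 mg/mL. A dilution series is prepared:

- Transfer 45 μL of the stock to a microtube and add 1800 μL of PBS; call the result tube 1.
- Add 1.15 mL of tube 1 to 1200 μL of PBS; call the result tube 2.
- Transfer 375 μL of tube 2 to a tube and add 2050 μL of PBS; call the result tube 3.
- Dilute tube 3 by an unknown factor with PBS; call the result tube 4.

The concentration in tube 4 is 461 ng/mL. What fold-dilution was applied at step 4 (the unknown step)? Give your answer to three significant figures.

4.00-fold

Step 1: 45 μL + 1800 μL = 1845 μL total → factor 1845/45 = 41
Step 2: 1.15 mL + 1200 μL = 2.35 mL total → factor 2.35/1.15 = 2.0435
Step 3: 375 μL + 2050 μL = 2425 μL total → factor 2425/375 = 6.4667
Step 4: unknown factor x
Product of known-step factors = 541.79
Overall factor = 1.00 mg/mL / (461 ng/mL) = 2169.2
x = 2169.2 / 541.79 = 4.00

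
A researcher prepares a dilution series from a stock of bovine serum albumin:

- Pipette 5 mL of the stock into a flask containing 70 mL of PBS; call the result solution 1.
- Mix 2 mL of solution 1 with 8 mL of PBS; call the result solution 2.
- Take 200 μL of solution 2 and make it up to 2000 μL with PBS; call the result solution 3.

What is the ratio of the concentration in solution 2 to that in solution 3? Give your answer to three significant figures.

10.0

Step 1: 5 mL + 70 mL = 75 mL total → factor 75/5 = 15
Step 2: 2 mL + 8 mL = 10 mL total → factor 10/2 = 5
Step 3: 200 μL brought to 2000 μL → factor 2000/200 = 10
Dilution factor to solution 2 = 75; to solution 3 = 750
[solution 2]/[solution 3] = (factor to solution 3)/(factor to solution 2) = 750/75 = 10.0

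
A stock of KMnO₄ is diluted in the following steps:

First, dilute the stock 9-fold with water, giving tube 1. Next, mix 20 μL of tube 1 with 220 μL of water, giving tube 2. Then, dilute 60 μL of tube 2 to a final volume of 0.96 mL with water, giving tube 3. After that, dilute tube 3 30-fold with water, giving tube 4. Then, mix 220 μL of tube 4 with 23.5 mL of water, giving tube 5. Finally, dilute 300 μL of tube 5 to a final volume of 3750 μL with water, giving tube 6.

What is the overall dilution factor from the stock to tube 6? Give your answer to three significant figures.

6.99 × 10^7

Step 1: 9-fold → factor 9
Step 2: 20 μL + 220 μL = 240 μL total → factor 240/20 = 12
Step 3: 60 μL brought to 0.96 mL → factor 960/60 = 16
Step 4: 30-fold → factor 30
Step 5: 220 μL + 23.5 mL = 23720 μL total → factor 23720/220 = 107.82
Step 6: 300 μL brought to 3750 μL → factor 3750/300 = 12.5
Overall dilution factor = 9 × 12 × 16 × 30 × 107.82 × 12.5 = 6.9866 × 10^7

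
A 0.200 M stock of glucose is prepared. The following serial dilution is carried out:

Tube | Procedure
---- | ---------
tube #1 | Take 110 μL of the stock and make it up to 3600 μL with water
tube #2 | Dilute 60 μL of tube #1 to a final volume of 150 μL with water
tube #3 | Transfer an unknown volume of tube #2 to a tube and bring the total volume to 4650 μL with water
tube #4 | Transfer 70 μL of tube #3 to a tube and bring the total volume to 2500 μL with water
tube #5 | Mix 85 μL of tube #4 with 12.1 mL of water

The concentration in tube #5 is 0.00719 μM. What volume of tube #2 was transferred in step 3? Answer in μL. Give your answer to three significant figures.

Step 1: 110 μL brought to 3600 μL → factor 3600/110 = 32.727
Step 2: 60 μL brought to 150 μL → factor 150/60 = 2.5
Step 3: v brought to 4650 μL → factor = 4650 μL/v
Step 4: 70 μL brought to 2500 μL → factor 2500/70 = 35.714
Step 5: 85 μL + 12.1 mL = 12185 μL total → factor 12185/85 = 143.35
Product of known-step factors = 4.1889 × 10^5
Overall factor = 0.200 M / (0.00719 μM) = 2.7816 × 10^7
Step-3 factor = 2.7816 × 10^7 / 4.1889 × 10^5 = 66.405
v = 4650 μL / 66.405 = 70.0 μL

70.0 μL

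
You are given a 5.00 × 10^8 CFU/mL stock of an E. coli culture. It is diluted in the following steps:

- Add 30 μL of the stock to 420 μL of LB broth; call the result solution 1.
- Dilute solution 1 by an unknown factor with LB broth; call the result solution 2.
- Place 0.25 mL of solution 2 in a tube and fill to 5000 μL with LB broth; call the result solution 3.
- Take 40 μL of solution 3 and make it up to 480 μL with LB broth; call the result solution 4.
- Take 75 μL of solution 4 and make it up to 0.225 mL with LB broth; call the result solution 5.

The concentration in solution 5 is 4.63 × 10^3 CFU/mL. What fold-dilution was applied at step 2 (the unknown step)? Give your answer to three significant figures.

10.0-fold

Step 1: 30 μL + 420 μL = 450 μL total → factor 450/30 = 15
Step 2: unknown factor x
Step 3: 0.25 mL brought to 5000 μL → factor 5/0.25 = 20
Step 4: 40 μL brought to 480 μL → factor 480/40 = 12
Step 5: 75 μL brought to 0.225 mL → factor 225/75 = 3
Product of known-step factors = 10800
Overall factor = 5.00 × 10^8 CFU/mL / (4.63 × 10^3 CFU/mL) = 1.0799 × 10^5
x = 1.0799 × 10^5 / 10800 = 10.0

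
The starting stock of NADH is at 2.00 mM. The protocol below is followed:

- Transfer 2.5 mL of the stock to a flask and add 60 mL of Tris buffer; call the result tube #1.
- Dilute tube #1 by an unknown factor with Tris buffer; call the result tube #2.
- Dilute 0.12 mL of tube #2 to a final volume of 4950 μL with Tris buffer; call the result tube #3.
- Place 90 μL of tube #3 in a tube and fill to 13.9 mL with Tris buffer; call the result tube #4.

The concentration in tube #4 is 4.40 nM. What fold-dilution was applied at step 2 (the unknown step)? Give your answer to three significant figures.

Step 1: 2.5 mL + 60 mL = 62.5 mL total → factor 62.5/2.5 = 25
Step 2: unknown factor x
Step 3: 0.12 mL brought to 4950 μL → factor 4.95/0.12 = 41.25
Step 4: 90 μL brought to 13.9 mL → factor 13900/90 = 154.44
Product of known-step factors = 1.5927 × 10^5
Overall factor = 2.00 mM / (4.40 nM) = 4.5455 × 10^5
x = 4.5455 × 10^5 / 1.5927 × 10^5 = 2.85

2.85-fold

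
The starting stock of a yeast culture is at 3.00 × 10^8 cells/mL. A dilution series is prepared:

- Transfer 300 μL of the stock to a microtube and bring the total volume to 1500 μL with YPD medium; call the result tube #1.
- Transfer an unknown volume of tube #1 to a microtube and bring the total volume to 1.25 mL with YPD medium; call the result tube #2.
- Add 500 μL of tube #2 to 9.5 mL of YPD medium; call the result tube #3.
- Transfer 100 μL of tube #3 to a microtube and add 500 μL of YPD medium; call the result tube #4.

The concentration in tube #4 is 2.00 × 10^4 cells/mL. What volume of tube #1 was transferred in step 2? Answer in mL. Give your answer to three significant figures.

0.0500 mL

Step 1: 300 μL brought to 1500 μL → factor 1500/300 = 5
Step 2: v brought to 1.25 mL → factor = 1.25 mL/v
Step 3: 500 μL + 9.5 mL = 10000 μL total → factor 10000/500 = 20
Step 4: 100 μL + 500 μL = 600 μL total → factor 600/100 = 6
Product of known-step factors = 600
Overall factor = 3.00 × 10^8 cells/mL / (2.00 × 10^4 cells/mL) = 15000
Step-2 factor = 15000 / 600 = 25
v = 1.25 mL / 25 = 0.0500 mL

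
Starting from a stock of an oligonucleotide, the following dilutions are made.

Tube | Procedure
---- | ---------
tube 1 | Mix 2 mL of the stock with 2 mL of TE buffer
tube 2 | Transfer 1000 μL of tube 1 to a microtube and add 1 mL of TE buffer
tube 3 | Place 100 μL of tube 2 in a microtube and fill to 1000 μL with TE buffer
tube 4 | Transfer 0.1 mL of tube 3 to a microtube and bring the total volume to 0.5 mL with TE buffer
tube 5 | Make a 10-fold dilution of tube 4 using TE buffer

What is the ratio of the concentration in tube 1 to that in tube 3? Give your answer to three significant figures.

Step 1: 2 mL + 2 mL = 4 mL total → factor 4/2 = 2
Step 2: 1000 μL + 1 mL = 2000 μL total → factor 2000/1000 = 2
Step 3: 100 μL brought to 1000 μL → factor 1000/100 = 10
Dilution factor to tube 1 = 2; to tube 3 = 40
[tube 1]/[tube 3] = (factor to tube 3)/(factor to tube 1) = 40/2 = 20.0

20.0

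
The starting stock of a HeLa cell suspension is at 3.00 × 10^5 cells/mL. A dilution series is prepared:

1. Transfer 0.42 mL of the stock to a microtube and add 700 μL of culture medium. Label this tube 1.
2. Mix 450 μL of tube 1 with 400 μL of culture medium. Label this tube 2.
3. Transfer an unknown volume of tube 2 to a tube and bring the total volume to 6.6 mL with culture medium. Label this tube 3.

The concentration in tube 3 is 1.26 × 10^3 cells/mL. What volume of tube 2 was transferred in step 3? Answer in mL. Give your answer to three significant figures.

0.140 mL

Step 1: 0.42 mL + 700 μL = 1.12 mL total → factor 1.12/0.42 = 2.6667
Step 2: 450 μL + 400 μL = 850 μL total → factor 850/450 = 1.8889
Step 3: v brought to 6.6 mL → factor = 6.6 mL/v
Product of known-step factors = 5.037
Overall factor = 3.00 × 10^5 cells/mL / (1.26 × 10^3 cells/mL) = 238.1
Step-3 factor = 238.1 / 5.037 = 47.269
v = 6.6 mL / 47.269 = 0.140 mL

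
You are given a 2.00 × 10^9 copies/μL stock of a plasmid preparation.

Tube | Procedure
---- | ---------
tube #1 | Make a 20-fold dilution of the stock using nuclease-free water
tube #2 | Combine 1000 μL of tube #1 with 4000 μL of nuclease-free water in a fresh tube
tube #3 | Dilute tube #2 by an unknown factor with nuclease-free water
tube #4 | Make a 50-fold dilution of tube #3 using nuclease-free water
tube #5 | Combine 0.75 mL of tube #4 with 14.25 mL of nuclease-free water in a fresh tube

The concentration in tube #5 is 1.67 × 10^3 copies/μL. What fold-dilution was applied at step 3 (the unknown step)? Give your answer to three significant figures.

Step 1: 20-fold → factor 20
Step 2: 1000 μL + 4000 μL = 5000 μL total → factor 5000/1000 = 5
Step 3: unknown factor x
Step 4: 50-fold → factor 50
Step 5: 0.75 mL + 14.25 mL = 15 mL total → factor 15/0.75 = 20
Product of known-step factors = 1 × 10^5
Overall factor = 2.00 × 10^9 copies/μL / (1.67 × 10^3 copies/μL) = 1.1976 × 10^6
x = 1.1976 × 10^6 / 1 × 10^5 = 12.0

12.0-fold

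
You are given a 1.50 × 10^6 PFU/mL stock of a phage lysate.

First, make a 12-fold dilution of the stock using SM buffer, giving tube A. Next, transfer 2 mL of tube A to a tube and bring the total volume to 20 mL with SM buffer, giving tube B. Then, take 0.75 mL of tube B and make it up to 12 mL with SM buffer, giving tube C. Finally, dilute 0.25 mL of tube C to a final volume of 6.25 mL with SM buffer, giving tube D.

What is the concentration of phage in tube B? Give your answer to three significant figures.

Step 1: 12-fold → factor 12
Step 2: 2 mL brought to 20 mL → factor 20/2 = 10
Dilution factor through tube B = 12 × 10 = 120
[tube B] = 1.50 × 10^6 PFU/mL / 120 = 1.25 × 10^4 PFU/mL

1.25 × 10^4 PFU/mL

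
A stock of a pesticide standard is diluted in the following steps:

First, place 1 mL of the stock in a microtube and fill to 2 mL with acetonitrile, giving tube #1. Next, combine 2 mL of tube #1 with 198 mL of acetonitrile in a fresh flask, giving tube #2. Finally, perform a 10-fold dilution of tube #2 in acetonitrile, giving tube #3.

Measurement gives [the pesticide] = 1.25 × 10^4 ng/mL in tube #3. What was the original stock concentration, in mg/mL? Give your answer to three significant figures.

25.0 mg/mL

Step 1: 1 mL brought to 2 mL → factor 2/1 = 2
Step 2: 2 mL + 198 mL = 200 mL total → factor 200/2 = 100
Step 3: 10-fold → factor 10
Overall dilution factor = 2 × 100 × 10 = 2000
Stock = 1.25 × 10^4 ng/mL × 2000 = 2.500 × 10^7 ng/mL = 25.0 mg/mL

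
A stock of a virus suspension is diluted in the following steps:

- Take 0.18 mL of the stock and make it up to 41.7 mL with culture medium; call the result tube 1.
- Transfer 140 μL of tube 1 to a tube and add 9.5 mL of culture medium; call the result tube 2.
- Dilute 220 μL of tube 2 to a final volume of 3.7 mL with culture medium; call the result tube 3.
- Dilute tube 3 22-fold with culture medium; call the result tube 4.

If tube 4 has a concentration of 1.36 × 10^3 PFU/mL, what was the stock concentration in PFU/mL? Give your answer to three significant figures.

8.03 × 10^9 PFU/mL

Step 1: 0.18 mL brought to 41.7 mL → factor 41.7/0.18 = 231.67
Step 2: 140 μL + 9.5 mL = 9640 μL total → factor 9640/140 = 68.857
Step 3: 220 μL brought to 3.7 mL → factor 3700/220 = 16.818
Step 4: 22-fold → factor 22
Overall dilution factor = 231.67 × 68.857 × 16.818 × 22 = 5.9022 × 10^6
Stock = 1.36 × 10^3 PFU/mL × 5.9022 × 10^6 = 8.03 × 10^9 PFU/mL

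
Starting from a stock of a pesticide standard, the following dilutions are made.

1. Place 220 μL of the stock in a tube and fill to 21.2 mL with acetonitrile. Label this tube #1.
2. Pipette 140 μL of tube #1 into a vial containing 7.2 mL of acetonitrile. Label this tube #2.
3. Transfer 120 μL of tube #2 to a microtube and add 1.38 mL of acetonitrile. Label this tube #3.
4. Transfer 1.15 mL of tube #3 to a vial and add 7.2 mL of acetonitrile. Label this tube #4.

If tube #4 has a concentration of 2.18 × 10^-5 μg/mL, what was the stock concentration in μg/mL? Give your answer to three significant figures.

Step 1: 220 μL brought to 21.2 mL → factor 21200/220 = 96.364
Step 2: 140 μL + 7.2 mL = 7340 μL total → factor 7340/140 = 52.429
Step 3: 120 μL + 1.38 mL = 1500 μL total → factor 1500/120 = 12.5
Step 4: 1.15 mL + 7.2 mL = 8.35 mL total → factor 8.35/1.15 = 7.2609
Overall dilution factor = 96.364 × 52.429 × 12.5 × 7.2609 = 4.5854 × 10^5
Stock = 2.18 × 10^-5 μg/mL × 4.5854 × 10^5 = 10.0 μg/mL

10.0 μg/mL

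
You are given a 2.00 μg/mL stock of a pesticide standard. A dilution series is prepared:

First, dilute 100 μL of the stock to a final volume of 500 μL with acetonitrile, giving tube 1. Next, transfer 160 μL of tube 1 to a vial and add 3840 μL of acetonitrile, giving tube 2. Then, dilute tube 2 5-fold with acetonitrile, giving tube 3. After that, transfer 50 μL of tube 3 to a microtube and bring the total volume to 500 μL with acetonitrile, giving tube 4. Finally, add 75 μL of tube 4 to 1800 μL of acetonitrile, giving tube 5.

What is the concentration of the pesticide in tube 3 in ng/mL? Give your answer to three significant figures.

Step 1: 100 μL brought to 500 μL → factor 500/100 = 5
Step 2: 160 μL + 3840 μL = 4000 μL total → factor 4000/160 = 25
Step 3: 5-fold → factor 5
Dilution factor through tube 3 = 5 × 25 × 5 = 625
[tube 3] = 2.00 μg/mL / 625 = 0.003200 μg/mL = 3.20 ng/mL

3.20 ng/mL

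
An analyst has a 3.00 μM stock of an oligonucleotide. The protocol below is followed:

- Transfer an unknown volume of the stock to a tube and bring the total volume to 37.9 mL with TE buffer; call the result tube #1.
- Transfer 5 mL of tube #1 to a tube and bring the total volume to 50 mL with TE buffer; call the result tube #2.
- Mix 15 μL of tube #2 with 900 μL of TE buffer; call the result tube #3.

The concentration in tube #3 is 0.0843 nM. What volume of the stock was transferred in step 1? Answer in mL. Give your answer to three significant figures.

0.650 mL

Step 1: v brought to 37.9 mL → factor = 37.9 mL/v
Step 2: 5 mL brought to 50 mL → factor 50/5 = 10
Step 3: 15 μL + 900 μL = 915 μL total → factor 915/15 = 61
Product of known-step factors = 610
Overall factor = 3.00 μM / (0.0843 nM) = 35587
Step-1 factor = 35587 / 610 = 58.34
v = 37.9 mL / 58.34 = 0.650 mL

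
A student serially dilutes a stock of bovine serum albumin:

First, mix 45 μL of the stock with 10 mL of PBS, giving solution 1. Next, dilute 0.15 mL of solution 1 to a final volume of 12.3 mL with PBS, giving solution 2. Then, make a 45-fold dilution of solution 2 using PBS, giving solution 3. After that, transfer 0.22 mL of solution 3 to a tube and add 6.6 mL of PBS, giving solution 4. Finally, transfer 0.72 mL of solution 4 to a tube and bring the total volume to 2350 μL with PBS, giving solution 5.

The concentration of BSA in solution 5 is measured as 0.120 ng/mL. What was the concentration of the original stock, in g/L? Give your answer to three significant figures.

Step 1: 45 μL + 10 mL = 10045 μL total → factor 10045/45 = 223.22
Step 2: 0.15 mL brought to 12.3 mL → factor 12.3/0.15 = 82
Step 3: 45-fold → factor 45
Step 4: 0.22 mL + 6.6 mL = 6.82 mL total → factor 6.82/0.22 = 31
Step 5: 0.72 mL brought to 2350 μL → factor 2.35/0.72 = 3.2639
Overall dilution factor = 223.22 × 82 × 45 × 31 × 3.2639 = 8.3341 × 10^7
Stock = 0.120 ng/mL × 8.3341 × 10^7 = 1.000 × 10^7 ng/mL = 10.0 g/L

10.0 g/L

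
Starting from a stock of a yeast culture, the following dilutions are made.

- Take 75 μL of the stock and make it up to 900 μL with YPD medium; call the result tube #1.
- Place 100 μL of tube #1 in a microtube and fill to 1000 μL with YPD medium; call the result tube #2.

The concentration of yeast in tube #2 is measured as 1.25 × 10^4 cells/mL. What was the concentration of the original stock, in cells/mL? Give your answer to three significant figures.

1.50 × 10^6 cells/mL

Step 1: 75 μL brought to 900 μL → factor 900/75 = 12
Step 2: 100 μL brought to 1000 μL → factor 1000/100 = 10
Overall dilution factor = 12 × 10 = 120
Stock = 1.25 × 10^4 cells/mL × 120 = 1.50 × 10^6 cells/mL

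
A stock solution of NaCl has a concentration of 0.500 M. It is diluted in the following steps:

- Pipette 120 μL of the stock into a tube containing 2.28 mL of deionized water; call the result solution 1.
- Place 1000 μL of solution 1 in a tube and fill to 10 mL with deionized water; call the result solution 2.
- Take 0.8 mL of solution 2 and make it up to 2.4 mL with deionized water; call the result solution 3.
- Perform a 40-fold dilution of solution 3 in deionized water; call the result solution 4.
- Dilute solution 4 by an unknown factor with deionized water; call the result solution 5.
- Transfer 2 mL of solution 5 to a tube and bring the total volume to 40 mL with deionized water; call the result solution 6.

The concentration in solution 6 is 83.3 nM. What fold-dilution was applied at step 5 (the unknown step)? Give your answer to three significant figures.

12.5-fold

Step 1: 120 μL + 2.28 mL = 2400 μL total → factor 2400/120 = 20
Step 2: 1000 μL brought to 10 mL → factor 10000/1000 = 10
Step 3: 0.8 mL brought to 2.4 mL → factor 2.4/0.8 = 3
Step 4: 40-fold → factor 40
Step 5: unknown factor x
Step 6: 2 mL brought to 40 mL → factor 40/2 = 20
Product of known-step factors = 4.8 × 10^5
Overall factor = 0.500 M / (83.3 nM) = 6.0024 × 10^6
x = 6.0024 × 10^6 / 4.8 × 10^5 = 12.5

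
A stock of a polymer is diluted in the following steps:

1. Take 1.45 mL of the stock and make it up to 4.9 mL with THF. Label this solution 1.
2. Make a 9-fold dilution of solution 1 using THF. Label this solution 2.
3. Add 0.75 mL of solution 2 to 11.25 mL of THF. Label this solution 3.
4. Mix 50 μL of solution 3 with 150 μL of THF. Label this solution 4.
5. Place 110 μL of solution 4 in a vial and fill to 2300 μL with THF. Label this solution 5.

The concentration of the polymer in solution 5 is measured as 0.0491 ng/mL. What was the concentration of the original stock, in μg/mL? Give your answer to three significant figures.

Step 1: 1.45 mL brought to 4.9 mL → factor 4.9/1.45 = 3.3793
Step 2: 9-fold → factor 9
Step 3: 0.75 mL + 11.25 mL = 12 mL total → factor 12/0.75 = 16
Step 4: 50 μL + 150 μL = 200 μL total → factor 200/50 = 4
Step 5: 110 μL brought to 2300 μL → factor 2300/110 = 20.909
Overall dilution factor = 3.3793 × 9 × 16 × 4 × 20.909 = 40699
Stock = 0.0491 ng/mL × 40699 = 1998 ng/mL = 2.00 μg/mL

2.00 μg/mL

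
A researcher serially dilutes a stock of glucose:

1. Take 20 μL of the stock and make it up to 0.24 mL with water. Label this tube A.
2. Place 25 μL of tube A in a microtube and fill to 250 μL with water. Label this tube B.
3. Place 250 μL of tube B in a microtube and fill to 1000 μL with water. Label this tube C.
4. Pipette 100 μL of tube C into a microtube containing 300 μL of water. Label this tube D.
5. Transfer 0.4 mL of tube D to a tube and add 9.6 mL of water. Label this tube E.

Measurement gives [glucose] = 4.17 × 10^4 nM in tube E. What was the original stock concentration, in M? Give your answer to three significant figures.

2.00 M

Step 1: 20 μL brought to 0.24 mL → factor 240/20 = 12
Step 2: 25 μL brought to 250 μL → factor 250/25 = 10
Step 3: 250 μL brought to 1000 μL → factor 1000/250 = 4
Step 4: 100 μL + 300 μL = 400 μL total → factor 400/100 = 4
Step 5: 0.4 mL + 9.6 mL = 10 mL total → factor 10/0.4 = 25
Overall dilution factor = 12 × 10 × 4 × 4 × 25 = 48000
Stock = 4.17 × 10^4 nM × 48000 = 2.002 × 10^9 nM = 2.00 M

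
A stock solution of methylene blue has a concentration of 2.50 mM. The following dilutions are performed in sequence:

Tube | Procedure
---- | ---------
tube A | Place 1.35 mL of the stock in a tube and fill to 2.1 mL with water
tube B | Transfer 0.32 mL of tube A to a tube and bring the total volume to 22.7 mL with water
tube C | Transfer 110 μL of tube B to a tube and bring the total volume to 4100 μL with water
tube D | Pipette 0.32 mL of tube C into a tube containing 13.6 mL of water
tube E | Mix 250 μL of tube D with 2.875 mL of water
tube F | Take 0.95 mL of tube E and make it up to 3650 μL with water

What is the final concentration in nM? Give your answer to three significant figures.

0.291 nM

Step 1: 1.35 mL brought to 2.1 mL → factor 2.1/1.35 = 1.5556
Step 2: 0.32 mL brought to 22.7 mL → factor 22.7/0.32 = 70.938
Step 3: 110 μL brought to 4100 μL → factor 4100/110 = 37.273
Step 4: 0.32 mL + 13.6 mL = 13.92 mL total → factor 13.92/0.32 = 43.5
Step 5: 250 μL + 2.875 mL = 3125 μL total → factor 3125/250 = 12.5
Step 6: 0.95 mL brought to 3650 μL → factor 3.65/0.95 = 3.8421
Overall dilution factor = 1.5556 × 70.938 × 37.273 × 43.5 × 12.5 × 3.8421 = 8.5925 × 10^6
Final = 2.50 mM / 8.5925 × 10^6 = 2.910 × 10^-7 mM = 0.291 nM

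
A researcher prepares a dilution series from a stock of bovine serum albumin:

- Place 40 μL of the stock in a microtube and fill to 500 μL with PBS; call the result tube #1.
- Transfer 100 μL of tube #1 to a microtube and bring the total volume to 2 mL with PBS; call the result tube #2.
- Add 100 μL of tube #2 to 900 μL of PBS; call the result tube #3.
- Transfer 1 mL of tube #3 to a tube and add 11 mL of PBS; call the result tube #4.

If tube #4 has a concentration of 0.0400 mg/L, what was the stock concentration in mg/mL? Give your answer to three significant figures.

1.20 mg/mL

Step 1: 40 μL brought to 500 μL → factor 500/40 = 12.5
Step 2: 100 μL brought to 2 mL → factor 2000/100 = 20
Step 3: 100 μL + 900 μL = 1000 μL total → factor 1000/100 = 10
Step 4: 1 mL + 11 mL = 12 mL total → factor 12/1 = 12
Overall dilution factor = 12.5 × 20 × 10 × 12 = 30000
Stock = 0.0400 mg/L × 30000 = 1200 mg/L = 1.20 mg/mL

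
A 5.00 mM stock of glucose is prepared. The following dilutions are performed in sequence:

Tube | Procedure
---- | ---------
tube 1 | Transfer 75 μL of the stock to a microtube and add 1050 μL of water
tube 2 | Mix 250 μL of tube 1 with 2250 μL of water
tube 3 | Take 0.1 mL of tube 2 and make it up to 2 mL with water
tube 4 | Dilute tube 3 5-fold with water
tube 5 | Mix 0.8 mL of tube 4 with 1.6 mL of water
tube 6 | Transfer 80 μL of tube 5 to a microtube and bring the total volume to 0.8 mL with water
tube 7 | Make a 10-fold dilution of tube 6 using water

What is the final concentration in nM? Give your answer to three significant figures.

1.11 nM

Step 1: 75 μL + 1050 μL = 1125 μL total → factor 1125/75 = 15
Step 2: 250 μL + 2250 μL = 2500 μL total → factor 2500/250 = 10
Step 3: 0.1 mL brought to 2 mL → factor 2/0.1 = 20
Step 4: 5-fold → factor 5
Step 5: 0.8 mL + 1.6 mL = 2.4 mL total → factor 2.4/0.8 = 3
Step 6: 80 μL brought to 0.8 mL → factor 800/80 = 10
Step 7: 10-fold → factor 10
Overall dilution factor = 15 × 10 × 20 × 5 × 3 × 10 × 10 = 4.5 × 10^6
Final = 5.00 mM / 4.5 × 10^6 = 1.111 × 10^-6 mM = 1.11 nM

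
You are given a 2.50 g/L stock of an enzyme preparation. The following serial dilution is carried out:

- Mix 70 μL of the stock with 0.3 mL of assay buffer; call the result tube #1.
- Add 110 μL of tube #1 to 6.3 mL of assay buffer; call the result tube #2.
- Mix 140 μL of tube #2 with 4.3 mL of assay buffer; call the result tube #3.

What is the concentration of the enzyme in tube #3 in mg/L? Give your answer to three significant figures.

0.256 mg/L

Step 1: 70 μL + 0.3 mL = 370 μL total → factor 370/70 = 5.2857
Step 2: 110 μL + 6.3 mL = 6410 μL total → factor 6410/110 = 58.273
Step 3: 140 μL + 4.3 mL = 4440 μL total → factor 4440/140 = 31.714
Overall dilution factor = 5.2857 × 58.273 × 31.714 = 9768.4
Final = 2.50 g/L / 9768.4 = 0.0002559 g/L = 0.256 mg/L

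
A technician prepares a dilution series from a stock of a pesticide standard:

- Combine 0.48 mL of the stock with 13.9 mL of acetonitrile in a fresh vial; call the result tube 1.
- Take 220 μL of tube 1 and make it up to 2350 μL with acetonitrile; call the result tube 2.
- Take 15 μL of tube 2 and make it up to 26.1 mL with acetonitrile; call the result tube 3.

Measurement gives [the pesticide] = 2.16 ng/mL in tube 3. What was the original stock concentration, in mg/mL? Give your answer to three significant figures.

Step 1: 0.48 mL + 13.9 mL = 14.38 mL total → factor 14.38/0.48 = 29.958
Step 2: 220 μL brought to 2350 μL → factor 2350/220 = 10.682
Step 3: 15 μL brought to 26.1 mL → factor 26100/15 = 1740
Overall dilution factor = 29.958 × 10.682 × 1740 = 5.5682 × 10^5
Stock = 2.16 ng/mL × 5.5682 × 10^5 = 1.203 × 10^6 ng/mL = 1.20 mg/mL

1.20 mg/mL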